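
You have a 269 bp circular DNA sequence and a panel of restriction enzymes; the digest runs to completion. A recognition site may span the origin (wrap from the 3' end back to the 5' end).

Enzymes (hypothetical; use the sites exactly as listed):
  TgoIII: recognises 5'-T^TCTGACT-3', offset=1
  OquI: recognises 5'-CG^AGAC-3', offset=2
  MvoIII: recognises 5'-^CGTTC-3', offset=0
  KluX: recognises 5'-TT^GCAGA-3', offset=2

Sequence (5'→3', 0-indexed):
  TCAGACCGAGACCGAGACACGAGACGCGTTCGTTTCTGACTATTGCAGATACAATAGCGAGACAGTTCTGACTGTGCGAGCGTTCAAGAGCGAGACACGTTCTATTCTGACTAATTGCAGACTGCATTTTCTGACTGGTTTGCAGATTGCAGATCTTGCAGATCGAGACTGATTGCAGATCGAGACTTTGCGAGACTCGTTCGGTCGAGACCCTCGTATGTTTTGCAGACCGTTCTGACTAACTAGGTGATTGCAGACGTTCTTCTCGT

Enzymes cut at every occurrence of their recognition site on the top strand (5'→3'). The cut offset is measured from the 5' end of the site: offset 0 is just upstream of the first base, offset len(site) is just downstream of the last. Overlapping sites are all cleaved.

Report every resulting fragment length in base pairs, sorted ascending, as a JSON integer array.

[3,5,5,5,5,6,6,7,7,7,8,8,8,8,9,9,9,10,10,10,11,11,12,12,13,14,15,17,19]

Site scan:
  TgoIII (TTCTGACT, off=1): starts [33, 65, 104, 128, 232] → cuts [34, 66, 105, 129, 233]
  OquI (CGAGAC, off=2): starts [6, 12, 19, 57, 90, 163, 180, 190, 205] → cuts [8, 14, 21, 59, 92, 165, 182, 192, 207]
  MvoIII (CGTTC, off=0): starts [26, 80, 97, 197, 230, 257, 266] → cuts [26, 80, 97, 197, 230, 257, 266]
  KluX (TTGCAGA, off=2): starts [42, 114, 139, 146, 155, 172, 222, 250] → cuts [44, 116, 141, 148, 157, 174, 224, 252]

All cut coordinates (distinct, sorted): [8, 14, 21, 26, 34, 44, 59, 66, 80, 92, 97, 105, 116, 129, 141, 148, 157, 165, 174, 182, 192, 197, 207, 224, 230, 233, 252, 257, 266]

Fragments:
  8→14: 6 bp
  14→21: 7 bp
  21→26: 5 bp
  26→34: 8 bp
  34→44: 10 bp
  44→59: 15 bp
  59→66: 7 bp
  66→80: 14 bp
  80→92: 12 bp
  92→97: 5 bp
  97→105: 8 bp
  105→116: 11 bp
  116→129: 13 bp
  129→141: 12 bp
  141→148: 7 bp
  148→157: 9 bp
  157→165: 8 bp
  165→174: 9 bp
  174→182: 8 bp
  182→192: 10 bp
  192→197: 5 bp
  197→207: 10 bp
  207→224: 17 bp
  224→230: 6 bp
  230→233: 3 bp
  233→252: 19 bp
  252→257: 5 bp
  257→266: 9 bp
  266→8 (wrap): 269-266+8 = 11 bp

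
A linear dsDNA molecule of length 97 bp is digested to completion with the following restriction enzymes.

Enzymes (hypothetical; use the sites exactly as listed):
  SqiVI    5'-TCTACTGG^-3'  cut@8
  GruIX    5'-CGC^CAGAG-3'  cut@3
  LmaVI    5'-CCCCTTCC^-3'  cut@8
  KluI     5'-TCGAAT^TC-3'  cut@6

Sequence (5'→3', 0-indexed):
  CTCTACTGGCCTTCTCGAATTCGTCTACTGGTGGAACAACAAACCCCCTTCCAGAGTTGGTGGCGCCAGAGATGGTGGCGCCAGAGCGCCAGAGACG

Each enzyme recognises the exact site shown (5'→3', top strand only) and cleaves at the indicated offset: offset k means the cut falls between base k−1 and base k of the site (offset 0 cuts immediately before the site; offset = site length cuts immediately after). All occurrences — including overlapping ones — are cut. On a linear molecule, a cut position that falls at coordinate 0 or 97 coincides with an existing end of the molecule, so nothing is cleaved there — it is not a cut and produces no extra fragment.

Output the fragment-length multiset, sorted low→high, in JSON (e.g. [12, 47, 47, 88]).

[8,8,9,11,11,14,15,21]

Per-enzyme occurrences:
  SqiVI (TCTACTGG, off=8): starts [1, 23] → cuts [9, 31]
  GruIX (CGCCAGAG, off=3): starts [63, 78, 86] → cuts [66, 81, 89]
  LmaVI (CCCCTTCC, off=8): starts [44] → cuts [52]
  KluI (TCGAATTC, off=6): starts [14] → cuts [20]

All cut coordinates (distinct, sorted): [9, 20, 31, 52, 66, 81, 89]

Fragments:
  [0,9): 9 bp
  [9,20): 11 bp
  [20,31): 11 bp
  [31,52): 21 bp
  [52,66): 14 bp
  [66,81): 15 bp
  [81,89): 8 bp
  [89,97): 8 bp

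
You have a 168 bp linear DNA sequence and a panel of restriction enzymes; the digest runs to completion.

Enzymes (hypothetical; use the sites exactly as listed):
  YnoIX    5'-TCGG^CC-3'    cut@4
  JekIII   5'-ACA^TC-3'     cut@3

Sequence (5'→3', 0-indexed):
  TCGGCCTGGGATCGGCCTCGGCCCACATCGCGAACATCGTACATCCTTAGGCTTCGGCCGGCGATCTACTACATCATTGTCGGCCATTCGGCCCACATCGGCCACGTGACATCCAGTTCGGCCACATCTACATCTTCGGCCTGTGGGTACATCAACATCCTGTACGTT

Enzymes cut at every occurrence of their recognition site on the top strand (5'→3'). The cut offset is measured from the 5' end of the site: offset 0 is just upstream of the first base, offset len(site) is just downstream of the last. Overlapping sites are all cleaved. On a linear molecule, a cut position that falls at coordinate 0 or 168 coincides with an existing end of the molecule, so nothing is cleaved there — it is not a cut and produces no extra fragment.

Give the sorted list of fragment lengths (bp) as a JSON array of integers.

Per-enzyme occurrences:
  YnoIX (TCGGCC, off=4): starts [0, 11, 17, 53, 79, 87, 97, 117, 135] → cuts [4, 15, 21, 57, 83, 91, 101, 121, 139]
  JekIII (ACATC, off=3): starts [24, 33, 40, 70, 94, 108, 123, 129, 148, 154] → cuts [27, 36, 43, 73, 97, 111, 126, 132, 151, 157]

All cut coordinates (distinct, sorted): [4, 15, 21, 27, 36, 43, 57, 73, 83, 91, 97, 101, 111, 121, 126, 132, 139, 151, 157]

Fragments:
  [0,4): 4 bp
  [4,15): 11 bp
  [15,21): 6 bp
  [21,27): 6 bp
  [27,36): 9 bp
  [36,43): 7 bp
  [43,57): 14 bp
  [57,73): 16 bp
  [73,83): 10 bp
  [83,91): 8 bp
  [91,97): 6 bp
  [97,101): 4 bp
  [101,111): 10 bp
  [111,121): 10 bp
  [121,126): 5 bp
  [126,132): 6 bp
  [132,139): 7 bp
  [139,151): 12 bp
  [151,157): 6 bp
  [157,168): 11 bp

[4,4,5,6,6,6,6,6,7,7,8,9,10,10,10,11,11,12,14,16]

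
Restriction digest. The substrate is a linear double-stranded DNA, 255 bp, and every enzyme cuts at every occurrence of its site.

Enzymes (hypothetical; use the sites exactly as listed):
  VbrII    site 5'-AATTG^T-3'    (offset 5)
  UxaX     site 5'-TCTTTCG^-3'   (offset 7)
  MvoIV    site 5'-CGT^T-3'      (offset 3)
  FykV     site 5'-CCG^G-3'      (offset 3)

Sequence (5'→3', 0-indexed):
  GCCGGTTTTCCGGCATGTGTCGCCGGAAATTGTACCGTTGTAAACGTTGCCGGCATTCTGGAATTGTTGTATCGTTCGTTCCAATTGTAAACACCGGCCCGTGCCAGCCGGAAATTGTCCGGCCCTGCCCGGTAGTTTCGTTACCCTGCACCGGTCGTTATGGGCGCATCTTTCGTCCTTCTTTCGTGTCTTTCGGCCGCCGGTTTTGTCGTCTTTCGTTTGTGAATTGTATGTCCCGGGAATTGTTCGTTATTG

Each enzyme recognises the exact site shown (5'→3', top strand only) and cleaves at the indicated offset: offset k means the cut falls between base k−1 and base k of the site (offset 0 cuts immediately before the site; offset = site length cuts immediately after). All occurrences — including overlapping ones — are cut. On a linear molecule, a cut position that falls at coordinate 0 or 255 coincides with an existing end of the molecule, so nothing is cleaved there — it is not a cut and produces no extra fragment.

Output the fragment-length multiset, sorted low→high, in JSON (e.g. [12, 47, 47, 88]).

[1,4,4,4,5,5,5,5,6,7,7,7,7,8,8,9,9,9,9,9,10,10,10,11,12,13,14,14,16,17]

Per-enzyme occurrences:
  VbrII AATTGT/5: at [27, 61, 82, 112, 224, 240] ⇒ [32, 66, 87, 117, 229, 245]
  UxaX TCTTTCG/7: at [168, 179, 188, 211] ⇒ [175, 186, 195, 218]
  MvoIV CGTT/3: at [35, 44, 72, 76, 138, 155, 216, 247] ⇒ [38, 47, 75, 79, 141, 158, 219, 250]
  FykV CCGG/3: at [1, 9, 22, 49, 93, 107, 118, 128, 150, 199, 235] ⇒ [4, 12, 25, 52, 96, 110, 121, 131, 153, 202, 238]

All cut coordinates (distinct, sorted): [4, 12, 25, 32, 38, 47, 52, 66, 75, 79, 87, 96, 110, 117, 121, 131, 141, 153, 158, 175, 186, 195, 202, 218, 219, 229, 238, 245, 250]

Fragment lengths:
  [0,4): 4 bp
  [4,12): 8 bp
  [12,25): 13 bp
  [25,32): 7 bp
  [32,38): 6 bp
  [38,47): 9 bp
  [47,52): 5 bp
  [52,66): 14 bp
  [66,75): 9 bp
  [75,79): 4 bp
  [79,87): 8 bp
  [87,96): 9 bp
  [96,110): 14 bp
  [110,117): 7 bp
  [117,121): 4 bp
  [121,131): 10 bp
  [131,141): 10 bp
  [141,153): 12 bp
  [153,158): 5 bp
  [158,175): 17 bp
  [175,186): 11 bp
  [186,195): 9 bp
  [195,202): 7 bp
  [202,218): 16 bp
  [218,219): 1 bp
  [219,229): 10 bp
  [229,238): 9 bp
  [238,245): 7 bp
  [245,250): 5 bp
  [250,255): 5 bp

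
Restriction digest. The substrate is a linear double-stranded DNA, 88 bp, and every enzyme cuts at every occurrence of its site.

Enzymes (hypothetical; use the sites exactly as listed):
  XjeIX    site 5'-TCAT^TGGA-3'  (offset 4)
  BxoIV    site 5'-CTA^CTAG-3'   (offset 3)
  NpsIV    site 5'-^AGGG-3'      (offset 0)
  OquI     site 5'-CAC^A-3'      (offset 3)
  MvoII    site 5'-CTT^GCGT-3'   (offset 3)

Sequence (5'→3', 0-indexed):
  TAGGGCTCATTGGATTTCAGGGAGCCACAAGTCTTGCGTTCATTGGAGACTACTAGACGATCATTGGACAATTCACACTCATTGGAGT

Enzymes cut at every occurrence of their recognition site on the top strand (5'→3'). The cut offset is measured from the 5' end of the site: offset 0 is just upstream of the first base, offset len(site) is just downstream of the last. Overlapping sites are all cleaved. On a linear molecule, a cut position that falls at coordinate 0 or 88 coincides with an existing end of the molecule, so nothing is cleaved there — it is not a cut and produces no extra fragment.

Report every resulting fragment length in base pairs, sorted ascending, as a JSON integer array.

[1,6,6,7,8,8,9,9,10,12,12]

Scan for sites:
  XjeIX TCATTGGA/4: at [6, 39, 60, 78] ⇒ [10, 43, 64, 82]
  BxoIV CTACTAG/3: at [49] ⇒ [52]
  NpsIV AGGG/0: at [1, 18] ⇒ [1, 18]
  OquI CACA/3: at [25, 73] ⇒ [28, 76]
  MvoII CTTGCGT/3: at [32] ⇒ [35]

Pooled cuts: [1, 10, 18, 28, 35, 43, 52, 64, 76, 82]

Fragment lengths:
  [0,1): 1 bp
  [1,10): 9 bp
  [10,18): 8 bp
  [18,28): 10 bp
  [28,35): 7 bp
  [35,43): 8 bp
  [43,52): 9 bp
  [52,64): 12 bp
  [64,76): 12 bp
  [76,82): 6 bp
  [82,88): 6 bp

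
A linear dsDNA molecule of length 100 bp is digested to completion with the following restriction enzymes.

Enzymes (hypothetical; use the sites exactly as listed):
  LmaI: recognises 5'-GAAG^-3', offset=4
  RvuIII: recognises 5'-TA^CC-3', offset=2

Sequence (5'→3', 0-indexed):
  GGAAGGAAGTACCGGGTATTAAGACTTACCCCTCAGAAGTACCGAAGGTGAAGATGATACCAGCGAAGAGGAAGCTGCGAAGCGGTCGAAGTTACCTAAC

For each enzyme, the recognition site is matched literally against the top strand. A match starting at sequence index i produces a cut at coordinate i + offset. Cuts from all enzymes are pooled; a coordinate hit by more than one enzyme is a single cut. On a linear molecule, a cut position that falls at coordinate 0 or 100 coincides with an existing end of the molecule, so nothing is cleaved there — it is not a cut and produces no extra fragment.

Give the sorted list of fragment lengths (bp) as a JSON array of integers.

Scan for sites:
  LmaI (GAAG, off=4): starts [1, 5, 35, 43, 49, 64, 70, 78, 87] → cuts [5, 9, 39, 47, 53, 68, 74, 82, 91]
  RvuIII (TACC, off=2): starts [9, 26, 39, 57, 92] → cuts [11, 28, 41, 59, 94]

All cut coordinates (distinct, sorted): [5, 9, 11, 28, 39, 41, 47, 53, 59, 68, 74, 82, 91, 94]

Fragment lengths:
  [0,5): 5 bp
  [5,9): 4 bp
  [9,11): 2 bp
  [11,28): 17 bp
  [28,39): 11 bp
  [39,41): 2 bp
  [41,47): 6 bp
  [47,53): 6 bp
  [53,59): 6 bp
  [59,68): 9 bp
  [68,74): 6 bp
  [74,82): 8 bp
  [82,91): 9 bp
  [91,94): 3 bp
  [94,100): 6 bp

[2,2,3,4,5,6,6,6,6,6,8,9,9,11,17]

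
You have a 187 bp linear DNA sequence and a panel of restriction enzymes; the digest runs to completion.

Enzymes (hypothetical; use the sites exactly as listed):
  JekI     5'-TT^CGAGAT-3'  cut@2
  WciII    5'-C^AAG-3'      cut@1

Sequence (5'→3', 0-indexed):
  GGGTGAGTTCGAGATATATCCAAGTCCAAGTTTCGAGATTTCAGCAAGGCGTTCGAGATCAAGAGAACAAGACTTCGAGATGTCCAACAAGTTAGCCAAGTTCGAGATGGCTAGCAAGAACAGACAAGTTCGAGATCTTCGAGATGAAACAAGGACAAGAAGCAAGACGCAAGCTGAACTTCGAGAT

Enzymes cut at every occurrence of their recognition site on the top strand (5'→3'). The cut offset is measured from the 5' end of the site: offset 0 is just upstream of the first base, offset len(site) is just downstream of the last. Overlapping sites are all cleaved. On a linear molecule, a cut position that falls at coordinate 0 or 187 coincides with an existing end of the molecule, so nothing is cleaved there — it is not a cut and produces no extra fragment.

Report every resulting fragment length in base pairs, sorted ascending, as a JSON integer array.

[5,5,6,6,6,6,7,7,7,7,8,8,9,9,9,10,11,11,12,12,13,13]

Scan for sites:
  JekI TTCGAGAT/2: at [7, 31, 51, 73, 100, 128, 137, 179] ⇒ [9, 33, 53, 75, 102, 130, 139, 181]
  WciII CAAG/1: at [20, 26, 44, 59, 67, 87, 96, 114, 124, 149, 155, 162, 169] ⇒ [21, 27, 45, 60, 68, 88, 97, 115, 125, 150, 156, 163, 170]

All cut coordinates (distinct, sorted): [9, 21, 27, 33, 45, 53, 60, 68, 75, 88, 97, 102, 115, 125, 130, 139, 150, 156, 163, 170, 181]

Fragments:
  [0,9): 9 bp
  [9,21): 12 bp
  [21,27): 6 bp
  [27,33): 6 bp
  [33,45): 12 bp
  [45,53): 8 bp
  [53,60): 7 bp
  [60,68): 8 bp
  [68,75): 7 bp
  [75,88): 13 bp
  [88,97): 9 bp
  [97,102): 5 bp
  [102,115): 13 bp
  [115,125): 10 bp
  [125,130): 5 bp
  [130,139): 9 bp
  [139,150): 11 bp
  [150,156): 6 bp
  [156,163): 7 bp
  [163,170): 7 bp
  [170,181): 11 bp
  [181,187): 6 bp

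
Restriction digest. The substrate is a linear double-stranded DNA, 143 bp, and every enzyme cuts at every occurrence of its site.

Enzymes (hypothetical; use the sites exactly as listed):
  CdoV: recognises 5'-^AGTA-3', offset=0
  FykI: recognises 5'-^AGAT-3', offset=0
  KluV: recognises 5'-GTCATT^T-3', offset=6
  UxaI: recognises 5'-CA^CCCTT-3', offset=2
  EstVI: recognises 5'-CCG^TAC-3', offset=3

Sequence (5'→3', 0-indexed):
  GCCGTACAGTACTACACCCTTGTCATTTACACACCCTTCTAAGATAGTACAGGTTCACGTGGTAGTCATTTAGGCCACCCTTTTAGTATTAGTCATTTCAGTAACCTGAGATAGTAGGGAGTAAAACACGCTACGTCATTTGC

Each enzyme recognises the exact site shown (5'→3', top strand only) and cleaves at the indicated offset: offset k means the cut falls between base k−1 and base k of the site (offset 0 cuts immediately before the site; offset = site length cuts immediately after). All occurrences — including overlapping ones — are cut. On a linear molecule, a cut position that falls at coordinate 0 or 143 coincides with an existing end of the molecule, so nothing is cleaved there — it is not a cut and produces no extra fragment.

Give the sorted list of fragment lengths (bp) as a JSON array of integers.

Site scan:
  CdoV AGTA/0: at [7, 45, 84, 99, 112, 119] ⇒ [7, 45, 84, 99, 112, 119]
  FykI AGAT/0: at [41, 108] ⇒ [41, 108]
  KluV GTCATTT/6: at [21, 64, 91, 134] ⇒ [27, 70, 97, 140]
  UxaI CACCCTT/2: at [14, 31, 75] ⇒ [16, 33, 77]
  EstVI CCGTAC/3: at [1] ⇒ [4]

All cut coordinates (distinct, sorted): [4, 7, 16, 27, 33, 41, 45, 70, 77, 84, 97, 99, 108, 112, 119, 140]

Fragments:
  [0,4): 4 bp
  [4,7): 3 bp
  [7,16): 9 bp
  [16,27): 11 bp
  [27,33): 6 bp
  [33,41): 8 bp
  [41,45): 4 bp
  [45,70): 25 bp
  [70,77): 7 bp
  [77,84): 7 bp
  [84,97): 13 bp
  [97,99): 2 bp
  [99,108): 9 bp
  [108,112): 4 bp
  [112,119): 7 bp
  [119,140): 21 bp
  [140,143): 3 bp

[2,3,3,4,4,4,6,7,7,7,8,9,9,11,13,21,25]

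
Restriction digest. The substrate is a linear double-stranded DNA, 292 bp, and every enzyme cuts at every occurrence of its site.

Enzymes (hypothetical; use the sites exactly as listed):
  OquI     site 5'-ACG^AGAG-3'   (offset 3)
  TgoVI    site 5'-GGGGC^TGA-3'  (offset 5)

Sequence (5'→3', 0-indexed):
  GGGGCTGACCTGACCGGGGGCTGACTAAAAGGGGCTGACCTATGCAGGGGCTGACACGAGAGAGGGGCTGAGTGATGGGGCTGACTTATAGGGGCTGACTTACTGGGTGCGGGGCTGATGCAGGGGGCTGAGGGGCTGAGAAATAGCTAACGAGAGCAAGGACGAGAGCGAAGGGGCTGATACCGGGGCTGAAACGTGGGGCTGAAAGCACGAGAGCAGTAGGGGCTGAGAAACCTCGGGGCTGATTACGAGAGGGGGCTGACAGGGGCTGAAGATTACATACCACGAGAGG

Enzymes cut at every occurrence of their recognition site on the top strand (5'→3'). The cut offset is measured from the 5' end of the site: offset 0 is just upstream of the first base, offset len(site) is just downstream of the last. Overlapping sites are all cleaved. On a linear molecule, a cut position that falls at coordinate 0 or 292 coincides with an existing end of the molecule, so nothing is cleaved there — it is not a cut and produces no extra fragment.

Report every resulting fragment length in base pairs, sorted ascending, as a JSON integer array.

Per-enzyme occurrences:
  OquI (ACGAGAG, off=3): starts [55, 149, 161, 209, 247, 284] → cuts [58, 152, 164, 212, 250, 287]
  TgoVI (GGGGCTGA, off=5): starts [0, 16, 30, 46, 63, 76, 90, 110, 123, 131, 172, 184, 197, 221, 237, 254, 264] → cuts [5, 21, 35, 51, 68, 81, 95, 115, 128, 136, 177, 189, 202, 226, 242, 259, 269]

All cut coordinates (distinct, sorted): [5, 21, 35, 51, 58, 68, 81, 95, 115, 128, 136, 152, 164, 177, 189, 202, 212, 226, 242, 250, 259, 269, 287]

Fragments:
  [0,5): 5 bp
  [5,21): 16 bp
  [21,35): 14 bp
  [35,51): 16 bp
  [51,58): 7 bp
  [58,68): 10 bp
  [68,81): 13 bp
  [81,95): 14 bp
  [95,115): 20 bp
  [115,128): 13 bp
  [128,136): 8 bp
  [136,152): 16 bp
  [152,164): 12 bp
  [164,177): 13 bp
  [177,189): 12 bp
  [189,202): 13 bp
  [202,212): 10 bp
  [212,226): 14 bp
  [226,242): 16 bp
  [242,250): 8 bp
  [250,259): 9 bp
  [259,269): 10 bp
  [269,287): 18 bp
  [287,292): 5 bp

[5,5,7,8,8,9,10,10,10,12,12,13,13,13,13,14,14,14,16,16,16,16,18,20]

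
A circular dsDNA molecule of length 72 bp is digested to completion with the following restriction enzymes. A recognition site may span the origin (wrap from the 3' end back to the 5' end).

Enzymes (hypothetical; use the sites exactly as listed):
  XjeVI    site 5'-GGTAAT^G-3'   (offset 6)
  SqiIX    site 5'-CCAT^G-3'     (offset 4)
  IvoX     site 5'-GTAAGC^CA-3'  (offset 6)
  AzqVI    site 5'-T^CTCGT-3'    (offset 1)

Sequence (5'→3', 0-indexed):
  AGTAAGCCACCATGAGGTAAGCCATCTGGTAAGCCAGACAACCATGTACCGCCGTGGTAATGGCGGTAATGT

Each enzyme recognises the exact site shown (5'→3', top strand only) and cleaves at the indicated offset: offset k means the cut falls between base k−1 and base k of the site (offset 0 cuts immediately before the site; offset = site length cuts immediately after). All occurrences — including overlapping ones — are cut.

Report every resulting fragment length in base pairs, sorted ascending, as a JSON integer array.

Site scan:
  XjeVI (GGTAATG, off=6): starts [55, 64] → cuts [61, 70]
  SqiIX (CCATG, off=4): starts [9, 41] → cuts [13, 45]
  IvoX (GTAAGCCA, off=6): starts [1, 16, 28] → cuts [7, 22, 34]
  AzqVI (TCTCGT, off=1): no sites

Pooled cuts: [7, 13, 22, 34, 45, 61, 70]

Fragments:
  7→13: 6 bp
  13→22: 9 bp
  22→34: 12 bp
  34→45: 11 bp
  45→61: 16 bp
  61→70: 9 bp
  70→7 (wrap): 72-70+7 = 9 bp

[6,9,9,9,11,12,16]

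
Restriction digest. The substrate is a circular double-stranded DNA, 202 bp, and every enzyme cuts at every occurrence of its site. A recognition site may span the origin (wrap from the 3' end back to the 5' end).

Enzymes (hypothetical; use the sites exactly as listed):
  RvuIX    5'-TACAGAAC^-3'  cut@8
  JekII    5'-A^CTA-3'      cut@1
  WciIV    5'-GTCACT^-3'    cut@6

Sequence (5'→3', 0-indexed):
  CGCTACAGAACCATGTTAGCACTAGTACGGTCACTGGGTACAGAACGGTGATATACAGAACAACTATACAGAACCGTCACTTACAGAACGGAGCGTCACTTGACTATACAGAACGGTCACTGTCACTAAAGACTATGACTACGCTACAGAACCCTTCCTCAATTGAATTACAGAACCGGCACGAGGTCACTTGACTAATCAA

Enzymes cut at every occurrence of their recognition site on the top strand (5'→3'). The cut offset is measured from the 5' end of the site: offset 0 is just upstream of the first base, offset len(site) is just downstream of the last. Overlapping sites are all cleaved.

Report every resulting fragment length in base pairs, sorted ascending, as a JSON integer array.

[2,2,3,3,4,5,6,7,7,8,10,11,11,11,11,14,14,15,15,19,24]

Per-enzyme occurrences:
  RvuIX (TACAGAAC, off=8): starts [3, 38, 53, 66, 81, 106, 144, 168] → cuts [11, 46, 61, 74, 89, 114, 152, 176]
  JekII (ACTA, off=1): starts [20, 62, 102, 124, 131, 137, 193] → cuts [21, 63, 103, 125, 132, 138, 194]
  WciIV (GTCACT, off=6): starts [29, 75, 94, 115, 121, 185] → cuts [35, 81, 100, 121, 127, 191]

Pooled cuts: [11, 21, 35, 46, 61, 63, 74, 81, 89, 100, 103, 114, 121, 125, 127, 132, 138, 152, 176, 191, 194]

Fragments:
  11→21: 10 bp
  21→35: 14 bp
  35→46: 11 bp
  46→61: 15 bp
  61→63: 2 bp
  63→74: 11 bp
  74→81: 7 bp
  81→89: 8 bp
  89→100: 11 bp
  100→103: 3 bp
  103→114: 11 bp
  114→121: 7 bp
  121→125: 4 bp
  125→127: 2 bp
  127→132: 5 bp
  132→138: 6 bp
  138→152: 14 bp
  152→176: 24 bp
  176→191: 15 bp
  191→194: 3 bp
  194→11 (wrap): 202-194+11 = 19 bp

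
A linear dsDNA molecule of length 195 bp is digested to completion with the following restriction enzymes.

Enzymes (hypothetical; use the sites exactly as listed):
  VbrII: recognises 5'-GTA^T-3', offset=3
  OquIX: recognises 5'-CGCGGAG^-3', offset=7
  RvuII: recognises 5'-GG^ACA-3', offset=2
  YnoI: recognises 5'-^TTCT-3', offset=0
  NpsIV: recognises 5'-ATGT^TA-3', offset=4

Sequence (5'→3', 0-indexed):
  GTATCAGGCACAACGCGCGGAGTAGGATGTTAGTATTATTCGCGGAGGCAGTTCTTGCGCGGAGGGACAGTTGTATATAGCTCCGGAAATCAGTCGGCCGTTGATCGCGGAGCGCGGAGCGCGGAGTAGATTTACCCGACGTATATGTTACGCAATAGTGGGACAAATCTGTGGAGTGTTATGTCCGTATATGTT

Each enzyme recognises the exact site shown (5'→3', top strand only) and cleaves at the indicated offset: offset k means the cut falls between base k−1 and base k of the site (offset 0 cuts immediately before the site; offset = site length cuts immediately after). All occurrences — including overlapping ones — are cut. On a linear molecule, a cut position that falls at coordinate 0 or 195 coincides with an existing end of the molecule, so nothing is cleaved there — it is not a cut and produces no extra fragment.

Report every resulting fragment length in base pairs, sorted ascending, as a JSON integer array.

[2,3,4,5,5,6,7,7,8,9,12,13,14,17,19,27,37]

Scan for sites:
  VbrII (GTAT, off=3): starts [0, 32, 72, 140, 186] → cuts [3, 35, 75, 143, 189]
  OquIX (CGCGGAG, off=7): starts [15, 40, 57, 105, 112, 119] → cuts [22, 47, 64, 112, 119, 126]
  RvuII (GGACA, off=2): starts [64, 160] → cuts [66, 162]
  YnoI (TTCT, off=0): starts [51] → cuts [51]
  NpsIV (ATGTTA, off=4): starts [26, 144] → cuts [30, 148]

Pooled cuts: [3, 22, 30, 35, 47, 51, 64, 66, 75, 112, 119, 126, 143, 148, 162, 189]

Fragment lengths:
  [0,3): 3 bp
  [3,22): 19 bp
  [22,30): 8 bp
  [30,35): 5 bp
  [35,47): 12 bp
  [47,51): 4 bp
  [51,64): 13 bp
  [64,66): 2 bp
  [66,75): 9 bp
  [75,112): 37 bp
  [112,119): 7 bp
  [119,126): 7 bp
  [126,143): 17 bp
  [143,148): 5 bp
  [148,162): 14 bp
  [162,189): 27 bp
  [189,195): 6 bp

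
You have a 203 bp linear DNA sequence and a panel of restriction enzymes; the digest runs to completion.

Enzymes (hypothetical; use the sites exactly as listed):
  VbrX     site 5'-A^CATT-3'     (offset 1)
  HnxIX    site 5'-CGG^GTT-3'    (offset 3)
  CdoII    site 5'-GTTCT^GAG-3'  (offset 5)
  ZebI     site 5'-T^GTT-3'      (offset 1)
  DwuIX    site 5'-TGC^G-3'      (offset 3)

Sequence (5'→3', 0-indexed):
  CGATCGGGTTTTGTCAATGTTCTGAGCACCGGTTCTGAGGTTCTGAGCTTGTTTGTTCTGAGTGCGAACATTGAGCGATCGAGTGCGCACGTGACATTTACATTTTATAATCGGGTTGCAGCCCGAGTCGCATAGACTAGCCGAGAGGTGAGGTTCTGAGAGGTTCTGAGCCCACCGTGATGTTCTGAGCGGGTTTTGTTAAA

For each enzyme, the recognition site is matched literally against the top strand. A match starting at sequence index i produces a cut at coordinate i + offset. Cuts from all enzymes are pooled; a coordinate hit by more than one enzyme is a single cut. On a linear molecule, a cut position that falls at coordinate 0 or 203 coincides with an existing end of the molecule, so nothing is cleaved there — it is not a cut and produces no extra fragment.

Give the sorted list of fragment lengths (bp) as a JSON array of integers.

Scan for sites:
  VbrX ACATT/1: at [67, 93, 99] ⇒ [68, 94, 100]
  HnxIX CGGGTT/3: at [4, 111, 189] ⇒ [7, 114, 192]
  CdoII GTTCTGAG/5: at [18, 31, 39, 54, 152, 162, 181] ⇒ [23, 36, 44, 59, 157, 167, 186]
  ZebI TGTT/1: at [17, 49, 53, 180, 196] ⇒ [18, 50, 54, 181, 197]
  DwuIX TGCG/3: at [62, 83] ⇒ [65, 86]

Pooled cuts: [7, 18, 23, 36, 44, 50, 54, 59, 65, 68, 86, 94, 100, 114, 157, 167, 181, 186, 192, 197]

Fragment lengths:
  [0,7): 7 bp
  [7,18): 11 bp
  [18,23): 5 bp
  [23,36): 13 bp
  [36,44): 8 bp
  [44,50): 6 bp
  [50,54): 4 bp
  [54,59): 5 bp
  [59,65): 6 bp
  [65,68): 3 bp
  [68,86): 18 bp
  [86,94): 8 bp
  [94,100): 6 bp
  [100,114): 14 bp
  [114,157): 43 bp
  [157,167): 10 bp
  [167,181): 14 bp
  [181,186): 5 bp
  [186,192): 6 bp
  [192,197): 5 bp
  [197,203): 6 bp

[3,4,5,5,5,5,6,6,6,6,6,7,8,8,10,11,13,14,14,18,43]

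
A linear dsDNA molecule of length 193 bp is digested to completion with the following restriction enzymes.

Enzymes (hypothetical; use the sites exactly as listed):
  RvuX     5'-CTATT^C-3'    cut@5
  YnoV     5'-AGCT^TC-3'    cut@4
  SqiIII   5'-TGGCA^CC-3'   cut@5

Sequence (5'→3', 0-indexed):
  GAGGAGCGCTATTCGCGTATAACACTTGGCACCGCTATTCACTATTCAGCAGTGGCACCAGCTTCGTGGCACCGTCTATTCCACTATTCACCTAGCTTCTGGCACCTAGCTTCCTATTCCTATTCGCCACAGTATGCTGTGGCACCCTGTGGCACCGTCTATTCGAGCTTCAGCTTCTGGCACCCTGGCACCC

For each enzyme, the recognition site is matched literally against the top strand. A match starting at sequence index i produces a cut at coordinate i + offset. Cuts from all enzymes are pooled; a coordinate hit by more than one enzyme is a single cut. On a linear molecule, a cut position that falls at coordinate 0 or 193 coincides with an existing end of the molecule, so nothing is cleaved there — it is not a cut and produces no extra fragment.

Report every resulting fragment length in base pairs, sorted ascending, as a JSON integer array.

[3,6,6,6,6,7,7,7,7,7,8,8,8,8,9,9,9,10,11,13,18,20]

Per-enzyme occurrences:
  RvuX (CTATTC, off=5): starts [8, 34, 41, 75, 83, 113, 119, 158] → cuts [13, 39, 46, 80, 88, 118, 124, 163]
  YnoV (AGCTTC, off=4): starts [59, 93, 107, 165, 171] → cuts [63, 97, 111, 169, 175]
  SqiIII (TGGCACC, off=5): starts [26, 52, 66, 99, 139, 149, 177, 185] → cuts [31, 57, 71, 104, 144, 154, 182, 190]

All cut coordinates (distinct, sorted): [13, 31, 39, 46, 57, 63, 71, 80, 88, 97, 104, 111, 118, 124, 144, 154, 163, 169, 175, 182, 190]

Fragment lengths:
  [0,13): 13 bp
  [13,31): 18 bp
  [31,39): 8 bp
  [39,46): 7 bp
  [46,57): 11 bp
  [57,63): 6 bp
  [63,71): 8 bp
  [71,80): 9 bp
  [80,88): 8 bp
  [88,97): 9 bp
  [97,104): 7 bp
  [104,111): 7 bp
  [111,118): 7 bp
  [118,124): 6 bp
  [124,144): 20 bp
  [144,154): 10 bp
  [154,163): 9 bp
  [163,169): 6 bp
  [169,175): 6 bp
  [175,182): 7 bp
  [182,190): 8 bp
  [190,193): 3 bp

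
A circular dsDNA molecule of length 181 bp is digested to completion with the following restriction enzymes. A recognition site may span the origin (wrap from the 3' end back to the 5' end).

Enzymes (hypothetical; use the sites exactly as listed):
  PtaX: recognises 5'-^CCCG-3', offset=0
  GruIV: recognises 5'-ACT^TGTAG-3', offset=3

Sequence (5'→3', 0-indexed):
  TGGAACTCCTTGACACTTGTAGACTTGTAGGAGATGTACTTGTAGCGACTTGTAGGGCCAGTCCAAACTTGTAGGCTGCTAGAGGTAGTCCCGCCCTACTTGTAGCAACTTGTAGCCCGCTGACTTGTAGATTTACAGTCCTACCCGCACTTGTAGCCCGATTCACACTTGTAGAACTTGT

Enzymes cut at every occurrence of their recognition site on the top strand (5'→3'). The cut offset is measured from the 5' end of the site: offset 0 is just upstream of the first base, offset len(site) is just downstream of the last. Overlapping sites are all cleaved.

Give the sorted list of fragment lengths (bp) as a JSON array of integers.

Per-enzyme occurrences:
  PtaX (CCCG, off=0): starts [89, 115, 143, 156] → cuts [89, 115, 143, 156]
  GruIV (ACTTGTAG, off=3): starts [14, 22, 37, 47, 66, 97, 107, 122, 148, 166] → cuts [17, 25, 40, 50, 69, 100, 110, 125, 151, 169]

All cut coordinates (distinct, sorted): [17, 25, 40, 50, 69, 89, 100, 110, 115, 125, 143, 151, 156, 169]

Fragment lengths:
  17→25: 8 bp
  25→40: 15 bp
  40→50: 10 bp
  50→69: 19 bp
  69→89: 20 bp
  89→100: 11 bp
  100→110: 10 bp
  110→115: 5 bp
  115→125: 10 bp
  125→143: 18 bp
  143→151: 8 bp
  151→156: 5 bp
  156→169: 13 bp
  169→17 (wrap): 181-169+17 = 29 bp

[5,5,8,8,10,10,10,11,13,15,18,19,20,29]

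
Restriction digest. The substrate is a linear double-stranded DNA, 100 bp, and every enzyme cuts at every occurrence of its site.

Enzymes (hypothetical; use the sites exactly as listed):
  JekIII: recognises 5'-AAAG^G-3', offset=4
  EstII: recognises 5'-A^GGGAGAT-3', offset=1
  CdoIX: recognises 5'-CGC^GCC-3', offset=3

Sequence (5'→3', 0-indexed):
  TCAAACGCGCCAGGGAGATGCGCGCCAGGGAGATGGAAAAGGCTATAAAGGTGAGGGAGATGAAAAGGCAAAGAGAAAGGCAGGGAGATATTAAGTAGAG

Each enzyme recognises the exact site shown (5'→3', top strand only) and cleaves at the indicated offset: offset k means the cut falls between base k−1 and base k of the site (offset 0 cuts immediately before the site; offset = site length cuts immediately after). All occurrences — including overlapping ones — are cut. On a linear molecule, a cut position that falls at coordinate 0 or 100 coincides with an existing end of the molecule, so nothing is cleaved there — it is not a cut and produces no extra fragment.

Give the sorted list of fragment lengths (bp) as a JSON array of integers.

[3,4,4,4,8,9,11,12,13,14,18]

Per-enzyme occurrences:
  JekIII (AAAGG, off=4): starts [37, 46, 63, 75] → cuts [41, 50, 67, 79]
  EstII (AGGGAGAT, off=1): starts [11, 26, 53, 81] → cuts [12, 27, 54, 82]
  CdoIX (CGCGCC, off=3): starts [5, 20] → cuts [8, 23]

All cut coordinates (distinct, sorted): [8, 12, 23, 27, 41, 50, 54, 67, 79, 82]

Fragments:
  [0,8): 8 bp
  [8,12): 4 bp
  [12,23): 11 bp
  [23,27): 4 bp
  [27,41): 14 bp
  [41,50): 9 bp
  [50,54): 4 bp
  [54,67): 13 bp
  [67,79): 12 bp
  [79,82): 3 bp
  [82,100): 18 bp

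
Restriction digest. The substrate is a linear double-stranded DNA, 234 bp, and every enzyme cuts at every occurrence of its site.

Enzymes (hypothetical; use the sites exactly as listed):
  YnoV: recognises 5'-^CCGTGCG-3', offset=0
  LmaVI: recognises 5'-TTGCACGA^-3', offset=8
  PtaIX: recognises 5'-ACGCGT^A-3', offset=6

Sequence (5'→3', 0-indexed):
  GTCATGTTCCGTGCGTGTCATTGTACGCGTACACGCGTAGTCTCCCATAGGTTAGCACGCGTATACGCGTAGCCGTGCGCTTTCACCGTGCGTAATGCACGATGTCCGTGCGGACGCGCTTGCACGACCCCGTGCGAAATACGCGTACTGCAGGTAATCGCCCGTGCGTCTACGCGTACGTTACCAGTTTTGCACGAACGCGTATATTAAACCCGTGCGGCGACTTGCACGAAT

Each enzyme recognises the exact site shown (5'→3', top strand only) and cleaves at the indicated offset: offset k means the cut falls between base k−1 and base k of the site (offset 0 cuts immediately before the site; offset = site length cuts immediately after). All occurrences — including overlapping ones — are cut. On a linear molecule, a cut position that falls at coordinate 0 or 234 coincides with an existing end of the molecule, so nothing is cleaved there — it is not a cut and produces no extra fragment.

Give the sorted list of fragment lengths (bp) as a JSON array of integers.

[2,2,2,6,8,8,8,9,13,15,16,17,20,20,20,22,22,24]

Site scan:
  YnoV CCGTGCG/0: at [8, 72, 85, 105, 129, 161, 212] ⇒ [8, 72, 85, 105, 129, 161, 212]
  LmaVI TTGCACGA/8: at [119, 189, 224] ⇒ [127, 197, 232]
  PtaIX ACGCGTA/6: at [24, 32, 56, 64, 140, 171, 197] ⇒ [30, 38, 62, 70, 146, 177, 203]

Pooled cuts: [8, 30, 38, 62, 70, 72, 85, 105, 127, 129, 146, 161, 177, 197, 203, 212, 232]

Fragment lengths:
  [0,8): 8 bp
  [8,30): 22 bp
  [30,38): 8 bp
  [38,62): 24 bp
  [62,70): 8 bp
  [70,72): 2 bp
  [72,85): 13 bp
  [85,105): 20 bp
  [105,127): 22 bp
  [127,129): 2 bp
  [129,146): 17 bp
  [146,161): 15 bp
  [161,177): 16 bp
  [177,197): 20 bp
  [197,203): 6 bp
  [203,212): 9 bp
  [212,232): 20 bp
  [232,234): 2 bp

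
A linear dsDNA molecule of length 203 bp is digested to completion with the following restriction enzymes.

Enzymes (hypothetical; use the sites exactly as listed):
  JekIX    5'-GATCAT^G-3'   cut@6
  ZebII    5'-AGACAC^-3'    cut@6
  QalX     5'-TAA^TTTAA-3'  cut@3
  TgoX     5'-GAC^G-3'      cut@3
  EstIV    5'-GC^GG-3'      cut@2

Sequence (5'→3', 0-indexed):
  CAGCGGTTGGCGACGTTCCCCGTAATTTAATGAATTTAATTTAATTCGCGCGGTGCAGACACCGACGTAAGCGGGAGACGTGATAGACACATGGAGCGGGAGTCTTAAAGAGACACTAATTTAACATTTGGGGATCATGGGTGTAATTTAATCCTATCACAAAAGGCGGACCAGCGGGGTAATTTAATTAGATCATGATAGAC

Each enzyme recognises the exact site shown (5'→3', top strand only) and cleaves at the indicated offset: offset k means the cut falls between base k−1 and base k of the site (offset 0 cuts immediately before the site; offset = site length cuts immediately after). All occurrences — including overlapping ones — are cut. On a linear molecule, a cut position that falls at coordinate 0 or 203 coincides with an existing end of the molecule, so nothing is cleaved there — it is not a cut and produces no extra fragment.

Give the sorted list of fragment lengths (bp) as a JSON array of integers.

Per-enzyme occurrences:
  JekIX (GATCATG, off=6): starts [132, 190] → cuts [138, 196]
  ZebII (AGACAC, off=6): starts [56, 84, 110] → cuts [62, 90, 116]
  QalX (TAATTTAA, off=3): starts [22, 36, 116, 143, 179] → cuts [25, 39, 119, 146, 182]
  TgoX (GACG, off=3): starts [11, 63, 76] → cuts [14, 66, 79]
  EstIV (GCGG, off=2): starts [2, 49, 70, 95, 165, 173] → cuts [4, 51, 72, 97, 167, 175]

Pooled cuts: [4, 14, 25, 39, 51, 62, 66, 72, 79, 90, 97, 116, 119, 138, 146, 167, 175, 182, 196]

Fragments:
  [0,4): 4 bp
  [4,14): 10 bp
  [14,25): 11 bp
  [25,39): 14 bp
  [39,51): 12 bp
  [51,62): 11 bp
  [62,66): 4 bp
  [66,72): 6 bp
  [72,79): 7 bp
  [79,90): 11 bp
  [90,97): 7 bp
  [97,116): 19 bp
  [116,119): 3 bp
  [119,138): 19 bp
  [138,146): 8 bp
  [146,167): 21 bp
  [167,175): 8 bp
  [175,182): 7 bp
  [182,196): 14 bp
  [196,203): 7 bp

[3,4,4,6,7,7,7,7,8,8,10,11,11,11,12,14,14,19,19,21]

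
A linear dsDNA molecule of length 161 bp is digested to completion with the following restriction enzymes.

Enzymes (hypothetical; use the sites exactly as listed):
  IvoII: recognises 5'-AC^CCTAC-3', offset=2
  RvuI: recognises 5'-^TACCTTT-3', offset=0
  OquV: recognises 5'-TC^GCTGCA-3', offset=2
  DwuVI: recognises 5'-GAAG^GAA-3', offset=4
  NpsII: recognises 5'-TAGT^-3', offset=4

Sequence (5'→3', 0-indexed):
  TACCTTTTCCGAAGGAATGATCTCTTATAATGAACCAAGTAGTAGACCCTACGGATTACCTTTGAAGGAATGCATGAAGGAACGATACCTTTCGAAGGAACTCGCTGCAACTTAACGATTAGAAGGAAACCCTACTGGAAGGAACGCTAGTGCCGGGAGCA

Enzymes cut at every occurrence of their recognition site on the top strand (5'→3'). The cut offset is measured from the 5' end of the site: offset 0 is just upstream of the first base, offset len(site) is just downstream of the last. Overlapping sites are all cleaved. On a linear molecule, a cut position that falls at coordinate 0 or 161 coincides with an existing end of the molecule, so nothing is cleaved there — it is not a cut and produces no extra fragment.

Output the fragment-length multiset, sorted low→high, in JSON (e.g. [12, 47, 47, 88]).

Site scan:
  IvoII ACCCTAC/2: at [45, 128] ⇒ [47, 130]
  RvuI TACCTTT/0: at [0, 56, 85] ⇒ [56, 85] (position 0 is a terminus of the linear molecule — no cut)
  OquV TCGCTGCA/2: at [101] ⇒ [103]
  DwuVI GAAGGAA/4: at [10, 63, 75, 93, 121, 137] ⇒ [14, 67, 79, 97, 125, 141]
  NpsII TAGT/4: at [39, 147] ⇒ [43, 151]

All cut coordinates (distinct, sorted): [14, 43, 47, 56, 67, 79, 85, 97, 103, 125, 130, 141, 151]

Fragment lengths:
  [0,14): 14 bp
  [14,43): 29 bp
  [43,47): 4 bp
  [47,56): 9 bp
  [56,67): 11 bp
  [67,79): 12 bp
  [79,85): 6 bp
  [85,97): 12 bp
  [97,103): 6 bp
  [103,125): 22 bp
  [125,130): 5 bp
  [130,141): 11 bp
  [141,151): 10 bp
  [151,161): 10 bp

[4,5,6,6,9,10,10,11,11,12,12,14,22,29]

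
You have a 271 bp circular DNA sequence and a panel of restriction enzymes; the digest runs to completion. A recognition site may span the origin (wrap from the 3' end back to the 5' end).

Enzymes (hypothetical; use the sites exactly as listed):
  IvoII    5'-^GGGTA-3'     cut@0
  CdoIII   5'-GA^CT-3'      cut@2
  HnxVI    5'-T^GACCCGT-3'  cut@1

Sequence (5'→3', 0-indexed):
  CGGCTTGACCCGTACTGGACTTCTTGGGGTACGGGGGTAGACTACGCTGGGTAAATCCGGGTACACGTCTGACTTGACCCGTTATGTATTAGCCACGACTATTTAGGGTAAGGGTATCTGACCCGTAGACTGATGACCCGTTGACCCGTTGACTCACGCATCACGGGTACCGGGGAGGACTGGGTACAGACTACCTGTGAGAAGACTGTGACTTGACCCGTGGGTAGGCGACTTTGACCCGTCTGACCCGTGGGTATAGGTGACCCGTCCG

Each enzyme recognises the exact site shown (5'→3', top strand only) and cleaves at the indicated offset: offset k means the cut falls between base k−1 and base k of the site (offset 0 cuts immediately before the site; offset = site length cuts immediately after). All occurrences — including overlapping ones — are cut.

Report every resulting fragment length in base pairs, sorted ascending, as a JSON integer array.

[2,3,3,4,5,6,6,7,7,7,7,7,7,8,8,8,9,9,10,10,10,10,10,12,13,14,15,15,16,23]

Per-enzyme occurrences:
  IvoII (GGGTA, off=0): starts [26, 34, 48, 58, 105, 111, 164, 181, 221, 251] → cuts [26, 34, 48, 58, 105, 111, 164, 181, 221, 251]
  CdoIII (GACT, off=2): starts [17, 39, 70, 96, 127, 150, 177, 188, 203, 209, 229] → cuts [19, 41, 72, 98, 129, 152, 179, 190, 205, 211, 231]
  HnxVI (TGACCCGT, off=1): starts [5, 74, 118, 133, 141, 213, 234, 243, 260] → cuts [6, 75, 119, 134, 142, 214, 235, 244, 261]

Pooled cuts: [6, 19, 26, 34, 41, 48, 58, 72, 75, 98, 105, 111, 119, 129, 134, 142, 152, 164, 179, 181, 190, 205, 211, 214, 221, 231, 235, 244, 251, 261]

Fragments:
  6→19: 13 bp
  19→26: 7 bp
  26→34: 8 bp
  34→41: 7 bp
  41→48: 7 bp
  48→58: 10 bp
  58→72: 14 bp
  72→75: 3 bp
  75→98: 23 bp
  98→105: 7 bp
  105→111: 6 bp
  111→119: 8 bp
  119→129: 10 bp
  129→134: 5 bp
  134→142: 8 bp
  142→152: 10 bp
  152→164: 12 bp
  164→179: 15 bp
  179→181: 2 bp
  181→190: 9 bp
  190→205: 15 bp
  205→211: 6 bp
  211→214: 3 bp
  214→221: 7 bp
  221→231: 10 bp
  231→235: 4 bp
  235→244: 9 bp
  244→251: 7 bp
  251→261: 10 bp
  261→6 (wrap): 271-261+6 = 16 bp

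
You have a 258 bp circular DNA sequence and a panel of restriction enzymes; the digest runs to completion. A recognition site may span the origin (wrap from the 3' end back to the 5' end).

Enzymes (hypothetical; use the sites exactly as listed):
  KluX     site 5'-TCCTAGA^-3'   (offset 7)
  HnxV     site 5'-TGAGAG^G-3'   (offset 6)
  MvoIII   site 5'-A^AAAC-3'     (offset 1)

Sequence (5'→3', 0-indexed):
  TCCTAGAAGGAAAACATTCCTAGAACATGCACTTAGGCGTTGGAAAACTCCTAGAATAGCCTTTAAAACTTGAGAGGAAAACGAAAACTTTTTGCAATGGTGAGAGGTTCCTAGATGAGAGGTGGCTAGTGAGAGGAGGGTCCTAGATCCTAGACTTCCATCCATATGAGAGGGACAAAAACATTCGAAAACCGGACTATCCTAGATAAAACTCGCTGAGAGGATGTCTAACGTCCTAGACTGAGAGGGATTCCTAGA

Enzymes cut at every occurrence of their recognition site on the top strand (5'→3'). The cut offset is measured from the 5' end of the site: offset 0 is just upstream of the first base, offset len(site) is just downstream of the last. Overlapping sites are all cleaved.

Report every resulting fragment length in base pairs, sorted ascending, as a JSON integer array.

[2,2,4,6,6,6,7,7,7,9,10,10,11,11,11,12,13,14,14,18,18,18,20,22]

Scan for sites:
  KluX TCCTAGA/7: at [0, 17, 48, 108, 140, 147, 199, 233, 251] ⇒ [0, 7, 24, 55, 115, 147, 154, 206, 240]
  HnxV TGAGAGG/6: at [70, 100, 115, 129, 166, 216, 241] ⇒ [76, 106, 121, 135, 172, 222, 247]
  MvoIII AAAAC/1: at [10, 43, 64, 77, 83, 177, 187, 207] ⇒ [11, 44, 65, 78, 84, 178, 188, 208]

All cut coordinates (distinct, sorted): [0, 7, 11, 24, 44, 55, 65, 76, 78, 84, 106, 115, 121, 135, 147, 154, 172, 178, 188, 206, 208, 222, 240, 247]

Fragments:
  0→7: 7 bp
  7→11: 4 bp
  11→24: 13 bp
  24→44: 20 bp
  44→55: 11 bp
  55→65: 10 bp
  65→76: 11 bp
  76→78: 2 bp
  78→84: 6 bp
  84→106: 22 bp
  106→115: 9 bp
  115→121: 6 bp
  121→135: 14 bp
  135→147: 12 bp
  147→154: 7 bp
  154→172: 18 bp
  172→178: 6 bp
  178→188: 10 bp
  188→206: 18 bp
  206→208: 2 bp
  208→222: 14 bp
  222→240: 18 bp
  240→247: 7 bp
  247→0 (wrap): 258-247+0 = 11 bp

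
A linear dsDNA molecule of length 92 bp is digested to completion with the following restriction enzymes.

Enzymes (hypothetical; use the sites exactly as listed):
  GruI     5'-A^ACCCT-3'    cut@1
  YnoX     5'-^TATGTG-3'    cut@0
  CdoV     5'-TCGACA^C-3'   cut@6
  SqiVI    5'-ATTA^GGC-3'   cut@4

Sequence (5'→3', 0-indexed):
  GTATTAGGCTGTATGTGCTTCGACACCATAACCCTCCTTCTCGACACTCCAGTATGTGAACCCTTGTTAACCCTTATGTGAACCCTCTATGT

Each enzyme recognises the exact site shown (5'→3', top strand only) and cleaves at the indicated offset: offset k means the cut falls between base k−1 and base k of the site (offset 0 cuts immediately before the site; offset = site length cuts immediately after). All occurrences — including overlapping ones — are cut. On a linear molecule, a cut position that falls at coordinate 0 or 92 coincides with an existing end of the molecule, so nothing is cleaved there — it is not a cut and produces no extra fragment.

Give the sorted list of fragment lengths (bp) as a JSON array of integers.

Site scan:
  GruI (AACCCT, off=1): starts [29, 58, 68, 80] → cuts [30, 59, 69, 81]
  YnoX (TATGTG, off=0): starts [11, 52, 74] → cuts [11, 52, 74]
  CdoV (TCGACAC, off=6): starts [19, 40] → cuts [25, 46]
  SqiVI (ATTAGGC, off=4): starts [2] → cuts [6]

Pooled cuts: [6, 11, 25, 30, 46, 52, 59, 69, 74, 81]

Fragments:
  [0,6): 6 bp
  [6,11): 5 bp
  [11,25): 14 bp
  [25,30): 5 bp
  [30,46): 16 bp
  [46,52): 6 bp
  [52,59): 7 bp
  [59,69): 10 bp
  [69,74): 5 bp
  [74,81): 7 bp
  [81,92): 11 bp

[5,5,5,6,6,7,7,10,11,14,16]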